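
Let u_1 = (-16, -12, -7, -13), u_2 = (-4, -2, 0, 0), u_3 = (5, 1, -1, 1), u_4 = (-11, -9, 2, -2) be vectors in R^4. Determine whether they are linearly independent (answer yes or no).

yes

Form the matrix with these vectors as rows and row reduce.
R2 ← R2 − (1/4)·R1: [0, 1, 7/4, 13/4]
R3 ← R3 + (5/16)·R1: [0, -11/4, -51/16, -49/16]
R4 ← R4 − (11/16)·R1: [0, -3/4, 109/16, 111/16]
R3 ← R3 + (11/4)·R2: [0, 0, 13/8, 47/8]
R4 ← R4 + (3/4)·R2: [0, 0, 65/8, 75/8]
R4 ← R4 − (5)·R3: [0, 0, 0, -20]
4 nonzero rows, so the 4 vectors span a space of dimension 4.
Since 4 = 4, the vectors are linearly independent.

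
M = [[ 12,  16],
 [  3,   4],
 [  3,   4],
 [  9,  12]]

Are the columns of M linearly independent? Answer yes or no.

Row reduce M to echelon form.
R2 ← R2 − (1/4)·R1: [0, 0]
R3 ← R3 − (1/4)·R1: [0, 0]
R4 ← R4 − (3/4)·R1: [0, 0]
1 pivot among 2 columns.
Only 1 < 2 pivot columns, so the columns are linearly dependent.

no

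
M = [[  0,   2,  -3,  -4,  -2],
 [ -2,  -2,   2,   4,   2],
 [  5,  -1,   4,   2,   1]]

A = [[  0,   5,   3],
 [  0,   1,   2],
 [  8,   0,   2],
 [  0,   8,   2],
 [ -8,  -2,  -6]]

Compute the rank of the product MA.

2

First compute MA:
[[ -8, -26,   2],
 [  0,  16, -10],
 [ 24,  38,  19]]
Now row reduce the product.
R3 ← R3 + (3)·R1: [0, -40, 25]
R3 ← R3 + (5/2)·R2: [0, 0, 0]
2 nonzero rows, so rank(MA) = 2.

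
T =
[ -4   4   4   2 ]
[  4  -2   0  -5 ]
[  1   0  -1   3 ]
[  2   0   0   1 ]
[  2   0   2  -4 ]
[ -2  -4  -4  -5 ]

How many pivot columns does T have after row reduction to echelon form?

Row reduce to echelon form.
R2 ← R2 + R1: [0, 2, 4, -3]
R3 ← R3 + (1/4)·R1: [0, 1, 0, 7/2]
R4 ← R4 + (1/2)·R1: [0, 2, 2, 2]
R5 ← R5 + (1/2)·R1: [0, 2, 4, -3]
R6 ← R6 − (1/2)·R1: [0, -6, -6, -6]
R3 ← R3 − (1/2)·R2: [0, 0, -2, 5]
R4 ← R4 − R2: [0, 0, -2, 5]
R5 ← R5 − R2: [0, 0, 0, 0]
R6 ← R6 + (3)·R2: [0, 0, 6, -15]
R4 ← R4 − R3: [0, 0, 0, 0]
R6 ← R6 + (3)·R3: [0, 0, 0, 0]
Echelon form has 3 nonzero rows, so rank(T) = 3.
Each nonzero row contributes one pivot column: 3 pivot columns.

3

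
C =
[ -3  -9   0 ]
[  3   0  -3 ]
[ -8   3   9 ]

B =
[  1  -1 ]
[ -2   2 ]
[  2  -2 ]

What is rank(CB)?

First compute CB:
[[ 15, -15],
 [ -3,   3],
 [  4,  -4]]
Now row reduce the product.
R2 ← R2 + (1/5)·R1: [0, 0]
R3 ← R3 − (4/15)·R1: [0, 0]
1 nonzero row, so rank(CB) = 1.

1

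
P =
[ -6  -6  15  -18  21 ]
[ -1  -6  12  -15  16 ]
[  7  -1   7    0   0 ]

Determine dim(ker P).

Row reduce to echelon form.
R2 ← R2 − (1/6)·R1: [0, -5, 19/2, -12, 25/2]
R3 ← R3 + (7/6)·R1: [0, -8, 49/2, -21, 49/2]
R3 ← R3 − (8/5)·R2: [0, 0, 93/10, -9/5, 9/2]
3 nonzero rows, so rank(P) = 3.
P has 5 columns; by rank–nullity, nullity = 5 − 3 = 2.

2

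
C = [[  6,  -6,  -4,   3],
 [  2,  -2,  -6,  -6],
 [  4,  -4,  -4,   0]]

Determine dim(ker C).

2

Row reduce to echelon form.
R2 ← R2 − (1/3)·R1: [0, 0, -14/3, -7]
R3 ← R3 − (2/3)·R1: [0, 0, -4/3, -2]
R3 ← R3 − (2/7)·R2: [0, 0, 0, 0]
2 nonzero rows, so rank(C) = 2.
C has 4 columns; by rank–nullity, nullity = 4 − 2 = 2.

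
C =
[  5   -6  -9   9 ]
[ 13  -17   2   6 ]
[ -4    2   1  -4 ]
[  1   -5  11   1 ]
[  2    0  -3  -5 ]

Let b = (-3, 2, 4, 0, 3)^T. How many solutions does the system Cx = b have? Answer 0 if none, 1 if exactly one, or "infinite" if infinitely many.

Row reduce the augmented matrix [C | b].
R2 ← R2 − (13/5)·R1: [0, -7/5, 127/5, -87/5, 49/5]
R3 ← R3 + (4/5)·R1: [0, -14/5, -31/5, 16/5, 8/5]
R4 ← R4 − (1/5)·R1: [0, -19/5, 64/5, -4/5, 3/5]
R5 ← R5 − (2/5)·R1: [0, 12/5, 3/5, -43/5, 21/5]
R3 ← R3 − (2)·R2: [0, 0, -57, 38, -18]
R4 ← R4 − (19/7)·R2: [0, 0, -393/7, 325/7, -26]
R5 ← R5 + (12/7)·R2: [0, 0, 309/7, -269/7, 21]
R4 ← R4 − (131/133)·R3: [0, 0, 0, 9, -1100/133]
R5 ← R5 + (103/133)·R3: [0, 0, 0, -9, 939/133]
R5 ← R5 + R4: [0, 0, 0, 0, -23/19]
The echelon form has 5 nonzero rows; the last pivot sits in the augmented column, so rank(C) = 4 but rank([C|b]) = 5.
Since the ranks differ, the system is inconsistent.
It has no solutions.

0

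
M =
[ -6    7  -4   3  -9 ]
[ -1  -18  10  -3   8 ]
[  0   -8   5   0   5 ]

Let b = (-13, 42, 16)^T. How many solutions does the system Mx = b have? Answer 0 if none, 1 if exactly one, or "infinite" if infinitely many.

Row reduce the augmented matrix [M | b].
R2 ← R2 − (1/6)·R1: [0, -115/6, 32/3, -7/2, 19/2, 265/6]
R3 ← R3 − (48/115)·R2: [0, 0, 63/115, 168/115, 119/115, -56/23]
The echelon form has 3 nonzero rows, and every pivot lies in the first 5 columns, so rank(M) = rank([M|b]) = 3.
The system is consistent.
rank = 3 < 5 unknowns, so there are infinitely many solutions.

infinite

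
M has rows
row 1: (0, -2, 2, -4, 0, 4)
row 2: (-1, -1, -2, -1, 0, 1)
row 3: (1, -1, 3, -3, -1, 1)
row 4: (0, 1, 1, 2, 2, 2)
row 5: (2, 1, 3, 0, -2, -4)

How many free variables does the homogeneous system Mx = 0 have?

3

Row reduce to echelon form.
Swap R1 ↔ R2
R3 ← R3 + R1: [0, -2, 1, -4, -1, 2]
R5 ← R5 + (2)·R1: [0, -1, -1, -2, -2, -2]
R3 ← R3 − R2: [0, 0, -1, 0, -1, -2]
R4 ← R4 + (1/2)·R2: [0, 0, 2, 0, 2, 4]
R5 ← R5 − (1/2)·R2: [0, 0, -2, 0, -2, -4]
R4 ← R4 + (2)·R3: [0, 0, 0, 0, 0, 0]
R5 ← R5 − (2)·R3: [0, 0, 0, 0, 0, 0]
3 nonzero rows, so rank(M) = 3.
M has 6 columns; by rank–nullity, nullity = 6 − 3 = 3.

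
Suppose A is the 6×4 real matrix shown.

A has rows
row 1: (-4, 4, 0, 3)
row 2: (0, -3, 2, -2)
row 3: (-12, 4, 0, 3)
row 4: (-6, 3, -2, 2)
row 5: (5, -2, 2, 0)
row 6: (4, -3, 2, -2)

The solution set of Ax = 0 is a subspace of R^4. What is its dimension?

Row reduce to echelon form.
R3 ← R3 − (3)·R1: [0, -8, 0, -6]
R4 ← R4 − (3/2)·R1: [0, -3, -2, -5/2]
R5 ← R5 + (5/4)·R1: [0, 3, 2, 15/4]
R6 ← R6 + R1: [0, 1, 2, 1]
R3 ← R3 − (8/3)·R2: [0, 0, -16/3, -2/3]
R4 ← R4 − R2: [0, 0, -4, -1/2]
R5 ← R5 + R2: [0, 0, 4, 7/4]
R6 ← R6 + (1/3)·R2: [0, 0, 8/3, 1/3]
R4 ← R4 − (3/4)·R3: [0, 0, 0, 0]
R5 ← R5 + (3/4)·R3: [0, 0, 0, 5/4]
R6 ← R6 + (1/2)·R3: [0, 0, 0, 0]
Swap R4 ↔ R5
4 nonzero rows, so rank(A) = 4.
A has 4 columns; by rank–nullity, nullity = 4 − 4 = 0.

0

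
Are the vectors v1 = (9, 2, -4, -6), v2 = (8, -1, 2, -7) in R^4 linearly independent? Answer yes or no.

yes

Form the matrix with these vectors as rows and row reduce.
R2 ← R2 − (8/9)·R1: [0, -25/9, 50/9, -5/3]
2 nonzero rows, so the 2 vectors span a space of dimension 2.
Since 2 = 2, the vectors are linearly independent.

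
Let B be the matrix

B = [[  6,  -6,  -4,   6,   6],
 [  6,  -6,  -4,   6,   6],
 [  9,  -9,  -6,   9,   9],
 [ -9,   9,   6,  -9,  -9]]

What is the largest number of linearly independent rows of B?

Row reduce to echelon form.
R2 ← R2 − R1: [0, 0, 0, 0, 0]
R3 ← R3 − (3/2)·R1: [0, 0, 0, 0, 0]
R4 ← R4 + (3/2)·R1: [0, 0, 0, 0, 0]
Echelon form has 1 nonzero row, so rank(B) = 1.
The rank gives the maximum number of linearly independent rows: 1.

1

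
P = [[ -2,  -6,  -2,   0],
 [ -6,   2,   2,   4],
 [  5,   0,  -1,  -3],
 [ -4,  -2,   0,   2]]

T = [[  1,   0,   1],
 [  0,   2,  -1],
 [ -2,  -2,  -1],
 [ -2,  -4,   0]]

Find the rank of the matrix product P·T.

2

First compute PT:
[[  2,  -8,   6],
 [-18, -16, -10],
 [ 13,  14,   6],
 [ -8, -12,  -2]]
Now row reduce the product.
R2 ← R2 + (9)·R1: [0, -88, 44]
R3 ← R3 − (13/2)·R1: [0, 66, -33]
R4 ← R4 + (4)·R1: [0, -44, 22]
R3 ← R3 + (3/4)·R2: [0, 0, 0]
R4 ← R4 − (1/2)·R2: [0, 0, 0]
2 nonzero rows, so rank(PT) = 2.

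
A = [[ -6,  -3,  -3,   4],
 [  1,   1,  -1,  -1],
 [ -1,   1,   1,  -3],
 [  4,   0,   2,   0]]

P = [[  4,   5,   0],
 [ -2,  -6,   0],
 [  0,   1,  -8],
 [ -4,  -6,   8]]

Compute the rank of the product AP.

3

First compute AP:
[[-34, -39,  56],
 [  6,   4,   0],
 [  6,   8, -32],
 [ 16,  22, -16]]
Now row reduce the product.
R2 ← R2 + (3/17)·R1: [0, -49/17, 168/17]
R3 ← R3 + (3/17)·R1: [0, 19/17, -376/17]
R4 ← R4 + (8/17)·R1: [0, 62/17, 176/17]
R3 ← R3 + (19/49)·R2: [0, 0, -128/7]
R4 ← R4 + (62/49)·R2: [0, 0, 160/7]
R4 ← R4 + (5/4)·R3: [0, 0, 0]
3 nonzero rows, so rank(AP) = 3.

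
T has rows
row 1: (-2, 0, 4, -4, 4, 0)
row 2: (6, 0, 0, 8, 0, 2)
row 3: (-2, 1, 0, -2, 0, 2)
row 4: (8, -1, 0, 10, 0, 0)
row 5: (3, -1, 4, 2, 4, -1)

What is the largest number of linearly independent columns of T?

3

Row reduce to echelon form.
R2 ← R2 + (3)·R1: [0, 0, 12, -4, 12, 2]
R3 ← R3 − R1: [0, 1, -4, 2, -4, 2]
R4 ← R4 + (4)·R1: [0, -1, 16, -6, 16, 0]
R5 ← R5 + (3/2)·R1: [0, -1, 10, -4, 10, -1]
Swap R2 ↔ R3
R4 ← R4 + R2: [0, 0, 12, -4, 12, 2]
R5 ← R5 + R2: [0, 0, 6, -2, 6, 1]
R4 ← R4 − R3: [0, 0, 0, 0, 0, 0]
R5 ← R5 − (1/2)·R3: [0, 0, 0, 0, 0, 0]
Echelon form has 3 nonzero rows, so rank(T) = 3.
The rank gives the maximum number of linearly independent columns: 3.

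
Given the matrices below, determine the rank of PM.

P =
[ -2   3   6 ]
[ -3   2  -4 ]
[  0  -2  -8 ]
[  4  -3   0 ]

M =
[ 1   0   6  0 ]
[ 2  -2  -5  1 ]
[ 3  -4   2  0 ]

First compute PM:
[[ 22, -30, -15,   3],
 [-11,  12, -36,   2],
 [-28,  36,  -6,  -2],
 [ -2,   6,  39,  -3]]
Now row reduce the product.
R2 ← R2 + (1/2)·R1: [0, -3, -87/2, 7/2]
R3 ← R3 + (14/11)·R1: [0, -24/11, -276/11, 20/11]
R4 ← R4 + (1/11)·R1: [0, 36/11, 414/11, -30/11]
R3 ← R3 − (8/11)·R2: [0, 0, 72/11, -8/11]
R4 ← R4 + (12/11)·R2: [0, 0, -108/11, 12/11]
R4 ← R4 + (3/2)·R3: [0, 0, 0, 0]
3 nonzero rows, so rank(PM) = 3.

3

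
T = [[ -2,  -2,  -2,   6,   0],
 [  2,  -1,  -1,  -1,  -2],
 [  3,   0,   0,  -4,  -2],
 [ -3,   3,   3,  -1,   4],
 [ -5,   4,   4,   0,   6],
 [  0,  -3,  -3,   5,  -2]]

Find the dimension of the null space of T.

Row reduce to echelon form.
R2 ← R2 + R1: [0, -3, -3, 5, -2]
R3 ← R3 + (3/2)·R1: [0, -3, -3, 5, -2]
R4 ← R4 − (3/2)·R1: [0, 6, 6, -10, 4]
R5 ← R5 − (5/2)·R1: [0, 9, 9, -15, 6]
R3 ← R3 − R2: [0, 0, 0, 0, 0]
R4 ← R4 + (2)·R2: [0, 0, 0, 0, 0]
R5 ← R5 + (3)·R2: [0, 0, 0, 0, 0]
R6 ← R6 − R2: [0, 0, 0, 0, 0]
2 nonzero rows, so rank(T) = 2.
T has 5 columns; by rank–nullity, nullity = 5 − 2 = 3.

3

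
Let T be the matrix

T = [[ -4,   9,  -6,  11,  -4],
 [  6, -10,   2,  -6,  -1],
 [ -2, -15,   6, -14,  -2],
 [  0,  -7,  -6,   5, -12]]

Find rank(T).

Row reduce to echelon form.
R2 ← R2 + (3/2)·R1: [0, 7/2, -7, 21/2, -7]
R3 ← R3 − (1/2)·R1: [0, -39/2, 9, -39/2, 0]
R3 ← R3 + (39/7)·R2: [0, 0, -30, 39, -39]
R4 ← R4 + (2)·R2: [0, 0, -20, 26, -26]
R4 ← R4 − (2/3)·R3: [0, 0, 0, 0, 0]
Echelon form has 3 nonzero rows, so rank(T) = 3.

3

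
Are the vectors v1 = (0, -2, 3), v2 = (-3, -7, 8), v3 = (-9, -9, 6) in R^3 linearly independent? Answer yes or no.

no

Form the matrix with these vectors as rows and row reduce.
Swap R1 ↔ R2
R3 ← R3 − (3)·R1: [0, 12, -18]
R3 ← R3 + (6)·R2: [0, 0, 0]
2 nonzero rows, so the 3 vectors span a space of dimension 2.
Since 2 < 3, the vectors are linearly dependent.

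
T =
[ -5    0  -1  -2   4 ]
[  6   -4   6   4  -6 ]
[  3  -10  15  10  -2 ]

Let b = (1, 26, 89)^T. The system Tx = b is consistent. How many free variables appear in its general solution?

2

Row reduce the augmented matrix [T | b].
R2 ← R2 + (6/5)·R1: [0, -4, 24/5, 8/5, -6/5, 136/5]
R3 ← R3 + (3/5)·R1: [0, -10, 72/5, 44/5, 2/5, 448/5]
R3 ← R3 − (5/2)·R2: [0, 0, 12/5, 24/5, 17/5, 108/5]
The echelon form has 3 nonzero rows, and every pivot lies in the first 5 columns, so rank(T) = rank([T|b]) = 3.
The system is consistent.
Free variables = (unknowns) − (rank) = 5 − 3 = 2.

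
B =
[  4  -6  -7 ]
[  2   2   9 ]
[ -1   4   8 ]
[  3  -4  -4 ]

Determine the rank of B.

2

Row reduce to echelon form.
R2 ← R2 − (1/2)·R1: [0, 5, 25/2]
R3 ← R3 + (1/4)·R1: [0, 5/2, 25/4]
R4 ← R4 − (3/4)·R1: [0, 1/2, 5/4]
R3 ← R3 − (1/2)·R2: [0, 0, 0]
R4 ← R4 − (1/10)·R2: [0, 0, 0]
Echelon form has 2 nonzero rows, so rank(B) = 2.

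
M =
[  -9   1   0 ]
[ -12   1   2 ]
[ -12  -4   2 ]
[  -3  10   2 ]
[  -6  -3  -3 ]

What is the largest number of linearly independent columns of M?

Row reduce to echelon form.
R2 ← R2 − (4/3)·R1: [0, -1/3, 2]
R3 ← R3 − (4/3)·R1: [0, -16/3, 2]
R4 ← R4 − (1/3)·R1: [0, 29/3, 2]
R5 ← R5 − (2/3)·R1: [0, -11/3, -3]
R3 ← R3 − (16)·R2: [0, 0, -30]
R4 ← R4 + (29)·R2: [0, 0, 60]
R5 ← R5 − (11)·R2: [0, 0, -25]
R4 ← R4 + (2)·R3: [0, 0, 0]
R5 ← R5 − (5/6)·R3: [0, 0, 0]
Echelon form has 3 nonzero rows, so rank(M) = 3.
The rank gives the maximum number of linearly independent columns: 3.

3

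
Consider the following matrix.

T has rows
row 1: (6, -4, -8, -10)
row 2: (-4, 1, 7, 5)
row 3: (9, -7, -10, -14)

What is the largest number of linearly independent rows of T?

Row reduce to echelon form.
R2 ← R2 + (2/3)·R1: [0, -5/3, 5/3, -5/3]
R3 ← R3 − (3/2)·R1: [0, -1, 2, 1]
R3 ← R3 − (3/5)·R2: [0, 0, 1, 2]
Echelon form has 3 nonzero rows, so rank(T) = 3.
The rank gives the maximum number of linearly independent rows: 3.

3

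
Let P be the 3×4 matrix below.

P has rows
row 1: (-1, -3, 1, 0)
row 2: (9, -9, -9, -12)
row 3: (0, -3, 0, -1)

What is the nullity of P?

2

Row reduce to echelon form.
R2 ← R2 + (9)·R1: [0, -36, 0, -12]
R3 ← R3 − (1/12)·R2: [0, 0, 0, 0]
2 nonzero rows, so rank(P) = 2.
P has 4 columns; by rank–nullity, nullity = 4 − 2 = 2.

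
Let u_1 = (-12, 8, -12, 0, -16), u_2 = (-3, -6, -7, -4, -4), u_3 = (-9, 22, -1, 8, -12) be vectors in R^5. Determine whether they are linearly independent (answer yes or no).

no

Form the matrix with these vectors as rows and row reduce.
R2 ← R2 − (1/4)·R1: [0, -8, -4, -4, 0]
R3 ← R3 − (3/4)·R1: [0, 16, 8, 8, 0]
R3 ← R3 + (2)·R2: [0, 0, 0, 0, 0]
2 nonzero rows, so the 3 vectors span a space of dimension 2.
Since 2 < 3, the vectors are linearly dependent.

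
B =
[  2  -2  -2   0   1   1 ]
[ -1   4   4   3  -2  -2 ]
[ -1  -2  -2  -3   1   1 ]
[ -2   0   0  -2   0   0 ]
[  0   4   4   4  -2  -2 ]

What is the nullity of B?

4

Row reduce to echelon form.
R2 ← R2 + (1/2)·R1: [0, 3, 3, 3, -3/2, -3/2]
R3 ← R3 + (1/2)·R1: [0, -3, -3, -3, 3/2, 3/2]
R4 ← R4 + R1: [0, -2, -2, -2, 1, 1]
R3 ← R3 + R2: [0, 0, 0, 0, 0, 0]
R4 ← R4 + (2/3)·R2: [0, 0, 0, 0, 0, 0]
R5 ← R5 − (4/3)·R2: [0, 0, 0, 0, 0, 0]
2 nonzero rows, so rank(B) = 2.
B has 6 columns; by rank–nullity, nullity = 6 − 2 = 4.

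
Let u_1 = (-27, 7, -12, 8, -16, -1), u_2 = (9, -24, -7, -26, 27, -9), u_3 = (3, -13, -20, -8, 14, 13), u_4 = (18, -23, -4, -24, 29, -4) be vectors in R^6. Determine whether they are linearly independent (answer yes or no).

Form the matrix with these vectors as rows and row reduce.
R2 ← R2 + (1/3)·R1: [0, -65/3, -11, -70/3, 65/3, -28/3]
R3 ← R3 + (1/9)·R1: [0, -110/9, -64/3, -64/9, 110/9, 116/9]
R4 ← R4 + (2/3)·R1: [0, -55/3, -12, -56/3, 55/3, -14/3]
R3 ← R3 − (22/39)·R2: [0, 0, -590/39, 236/39, 0, 236/13]
R4 ← R4 − (11/13)·R2: [0, 0, -35/13, 14/13, 0, 42/13]
R4 ← R4 − (21/118)·R3: [0, 0, 0, 0, 0, 0]
3 nonzero rows, so the 4 vectors span a space of dimension 3.
Since 3 < 4, the vectors are linearly dependent.

no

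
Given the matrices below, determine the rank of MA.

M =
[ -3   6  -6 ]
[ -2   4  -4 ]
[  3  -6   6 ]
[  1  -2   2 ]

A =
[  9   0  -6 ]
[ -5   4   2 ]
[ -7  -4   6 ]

1

First compute MA:
[[-15,  48,  -6],
 [-10,  32,  -4],
 [ 15, -48,   6],
 [  5, -16,   2]]
Now row reduce the product.
R2 ← R2 − (2/3)·R1: [0, 0, 0]
R3 ← R3 + R1: [0, 0, 0]
R4 ← R4 + (1/3)·R1: [0, 0, 0]
1 nonzero row, so rank(MA) = 1.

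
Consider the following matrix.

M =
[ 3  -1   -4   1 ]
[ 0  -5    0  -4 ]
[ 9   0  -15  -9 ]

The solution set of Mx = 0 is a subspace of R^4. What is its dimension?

1

Row reduce to echelon form.
R3 ← R3 − (3)·R1: [0, 3, -3, -12]
R3 ← R3 + (3/5)·R2: [0, 0, -3, -72/5]
3 nonzero rows, so rank(M) = 3.
M has 4 columns; by rank–nullity, nullity = 4 − 3 = 1.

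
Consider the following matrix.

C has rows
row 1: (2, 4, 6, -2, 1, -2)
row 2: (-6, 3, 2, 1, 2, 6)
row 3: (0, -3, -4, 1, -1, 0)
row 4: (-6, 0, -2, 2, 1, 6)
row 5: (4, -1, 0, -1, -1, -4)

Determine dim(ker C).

4

Row reduce to echelon form.
R2 ← R2 + (3)·R1: [0, 15, 20, -5, 5, 0]
R4 ← R4 + (3)·R1: [0, 12, 16, -4, 4, 0]
R5 ← R5 − (2)·R1: [0, -9, -12, 3, -3, 0]
R3 ← R3 + (1/5)·R2: [0, 0, 0, 0, 0, 0]
R4 ← R4 − (4/5)·R2: [0, 0, 0, 0, 0, 0]
R5 ← R5 + (3/5)·R2: [0, 0, 0, 0, 0, 0]
2 nonzero rows, so rank(C) = 2.
C has 6 columns; by rank–nullity, nullity = 6 − 2 = 4.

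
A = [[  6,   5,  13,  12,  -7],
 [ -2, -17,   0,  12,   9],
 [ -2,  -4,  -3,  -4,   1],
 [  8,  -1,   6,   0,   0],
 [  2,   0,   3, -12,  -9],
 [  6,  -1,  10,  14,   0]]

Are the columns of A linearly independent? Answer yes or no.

no

Row reduce A to echelon form.
R2 ← R2 + (1/3)·R1: [0, -46/3, 13/3, 16, 20/3]
R3 ← R3 + (1/3)·R1: [0, -7/3, 4/3, 0, -4/3]
R4 ← R4 − (4/3)·R1: [0, -23/3, -34/3, -16, 28/3]
R5 ← R5 − (1/3)·R1: [0, -5/3, -4/3, -16, -20/3]
R6 ← R6 − R1: [0, -6, -3, 2, 7]
R3 ← R3 − (7/46)·R2: [0, 0, 31/46, -56/23, -54/23]
R4 ← R4 − (1/2)·R2: [0, 0, -27/2, -24, 6]
R5 ← R5 − (5/46)·R2: [0, 0, -83/46, -408/23, -170/23]
R6 ← R6 − (9/23)·R2: [0, 0, -108/23, -98/23, 101/23]
R4 ← R4 + (621/31)·R3: [0, 0, 0, -2256/31, -1272/31]
R5 ← R5 + (83/31)·R3: [0, 0, 0, -752/31, -424/31]
R6 ← R6 + (216/31)·R3: [0, 0, 0, -658/31, -371/31]
R5 ← R5 − (1/3)·R4: [0, 0, 0, 0, 0]
R6 ← R6 − (7/24)·R4: [0, 0, 0, 0, 0]
4 pivots among 5 columns.
Only 4 < 5 pivot columns, so the columns are linearly dependent.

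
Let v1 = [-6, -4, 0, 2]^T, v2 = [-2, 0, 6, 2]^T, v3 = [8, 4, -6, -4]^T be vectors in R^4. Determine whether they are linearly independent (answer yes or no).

no

Form the matrix with these vectors as rows and row reduce.
R2 ← R2 − (1/3)·R1: [0, 4/3, 6, 4/3]
R3 ← R3 + (4/3)·R1: [0, -4/3, -6, -4/3]
R3 ← R3 + R2: [0, 0, 0, 0]
2 nonzero rows, so the 3 vectors span a space of dimension 2.
Since 2 < 3, the vectors are linearly dependent.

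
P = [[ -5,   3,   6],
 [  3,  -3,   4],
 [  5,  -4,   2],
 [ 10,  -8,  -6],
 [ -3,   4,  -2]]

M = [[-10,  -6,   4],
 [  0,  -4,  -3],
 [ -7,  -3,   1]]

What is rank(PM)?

3

First compute PM:
[[  8,   0, -23],
 [-58, -18,  25],
 [-64, -20,  34],
 [-58, -10,  58],
 [ 44,   8, -26]]
Now row reduce the product.
R2 ← R2 + (29/4)·R1: [0, -18, -567/4]
R3 ← R3 + (8)·R1: [0, -20, -150]
R4 ← R4 + (29/4)·R1: [0, -10, -435/4]
R5 ← R5 − (11/2)·R1: [0, 8, 201/2]
R3 ← R3 − (10/9)·R2: [0, 0, 15/2]
R4 ← R4 − (5/9)·R2: [0, 0, -30]
R5 ← R5 + (4/9)·R2: [0, 0, 75/2]
R4 ← R4 + (4)·R3: [0, 0, 0]
R5 ← R5 − (5)·R3: [0, 0, 0]
3 nonzero rows, so rank(PM) = 3.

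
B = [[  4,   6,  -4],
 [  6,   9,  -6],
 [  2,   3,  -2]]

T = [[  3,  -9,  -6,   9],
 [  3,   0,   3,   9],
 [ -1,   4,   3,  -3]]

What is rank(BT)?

First compute BT:
[[ 34, -52, -18, 102],
 [ 51, -78, -27, 153],
 [ 17, -26,  -9,  51]]
Now row reduce the product.
R2 ← R2 − (3/2)·R1: [0, 0, 0, 0]
R3 ← R3 − (1/2)·R1: [0, 0, 0, 0]
1 nonzero row, so rank(BT) = 1.

1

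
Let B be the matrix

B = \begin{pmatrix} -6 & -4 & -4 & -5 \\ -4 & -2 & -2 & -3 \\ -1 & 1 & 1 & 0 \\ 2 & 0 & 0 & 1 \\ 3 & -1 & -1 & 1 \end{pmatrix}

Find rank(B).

2

Row reduce to echelon form.
R2 ← R2 − (2/3)·R1: [0, 2/3, 2/3, 1/3]
R3 ← R3 − (1/6)·R1: [0, 5/3, 5/3, 5/6]
R4 ← R4 + (1/3)·R1: [0, -4/3, -4/3, -2/3]
R5 ← R5 + (1/2)·R1: [0, -3, -3, -3/2]
R3 ← R3 − (5/2)·R2: [0, 0, 0, 0]
R4 ← R4 + (2)·R2: [0, 0, 0, 0]
R5 ← R5 + (9/2)·R2: [0, 0, 0, 0]
Echelon form has 2 nonzero rows, so rank(B) = 2.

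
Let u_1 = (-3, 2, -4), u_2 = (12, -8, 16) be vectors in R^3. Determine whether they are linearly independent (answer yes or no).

no

Form the matrix with these vectors as rows and row reduce.
R2 ← R2 + (4)·R1: [0, 0, 0]
1 nonzero row, so the 2 vectors span a space of dimension 1.
Since 1 < 2, the vectors are linearly dependent.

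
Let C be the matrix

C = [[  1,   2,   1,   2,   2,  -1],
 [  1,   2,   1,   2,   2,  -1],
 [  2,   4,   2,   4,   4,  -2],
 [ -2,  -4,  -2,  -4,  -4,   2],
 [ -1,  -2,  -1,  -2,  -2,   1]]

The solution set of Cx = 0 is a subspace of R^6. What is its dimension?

Row reduce to echelon form.
R2 ← R2 − R1: [0, 0, 0, 0, 0, 0]
R3 ← R3 − (2)·R1: [0, 0, 0, 0, 0, 0]
R4 ← R4 + (2)·R1: [0, 0, 0, 0, 0, 0]
R5 ← R5 + R1: [0, 0, 0, 0, 0, 0]
1 nonzero row, so rank(C) = 1.
C has 6 columns; by rank–nullity, nullity = 6 − 1 = 5.

5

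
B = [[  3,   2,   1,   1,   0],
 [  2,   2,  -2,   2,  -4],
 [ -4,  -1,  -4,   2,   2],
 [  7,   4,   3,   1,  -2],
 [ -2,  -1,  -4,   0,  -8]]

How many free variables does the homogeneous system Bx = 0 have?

Row reduce to echelon form.
R2 ← R2 − (2/3)·R1: [0, 2/3, -8/3, 4/3, -4]
R3 ← R3 + (4/3)·R1: [0, 5/3, -8/3, 10/3, 2]
R4 ← R4 − (7/3)·R1: [0, -2/3, 2/3, -4/3, -2]
R5 ← R5 + (2/3)·R1: [0, 1/3, -10/3, 2/3, -8]
R3 ← R3 − (5/2)·R2: [0, 0, 4, 0, 12]
R4 ← R4 + R2: [0, 0, -2, 0, -6]
R5 ← R5 − (1/2)·R2: [0, 0, -2, 0, -6]
R4 ← R4 + (1/2)·R3: [0, 0, 0, 0, 0]
R5 ← R5 + (1/2)·R3: [0, 0, 0, 0, 0]
3 nonzero rows, so rank(B) = 3.
B has 5 columns; by rank–nullity, nullity = 5 − 3 = 2.

2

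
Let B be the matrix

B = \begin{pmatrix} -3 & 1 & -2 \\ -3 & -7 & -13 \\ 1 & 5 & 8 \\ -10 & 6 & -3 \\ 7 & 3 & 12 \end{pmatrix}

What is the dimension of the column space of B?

2

Row reduce to echelon form.
R2 ← R2 − R1: [0, -8, -11]
R3 ← R3 + (1/3)·R1: [0, 16/3, 22/3]
R4 ← R4 − (10/3)·R1: [0, 8/3, 11/3]
R5 ← R5 + (7/3)·R1: [0, 16/3, 22/3]
R3 ← R3 + (2/3)·R2: [0, 0, 0]
R4 ← R4 + (1/3)·R2: [0, 0, 0]
R5 ← R5 + (2/3)·R2: [0, 0, 0]
Echelon form has 2 nonzero rows, so rank(B) = 2.
The column space has dimension equal to the rank: 2.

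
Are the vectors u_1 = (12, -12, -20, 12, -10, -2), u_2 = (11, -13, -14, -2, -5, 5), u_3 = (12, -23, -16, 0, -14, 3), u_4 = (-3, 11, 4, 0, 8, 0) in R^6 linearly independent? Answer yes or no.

Form the matrix with these vectors as rows and row reduce.
R2 ← R2 − (11/12)·R1: [0, -2, 13/3, -13, 25/6, 41/6]
R3 ← R3 − R1: [0, -11, 4, -12, -4, 5]
R4 ← R4 + (1/4)·R1: [0, 8, -1, 3, 11/2, -1/2]
R3 ← R3 − (11/2)·R2: [0, 0, -119/6, 119/2, -323/12, -391/12]
R4 ← R4 + (4)·R2: [0, 0, 49/3, -49, 133/6, 161/6]
R4 ← R4 + (14/17)·R3: [0, 0, 0, 0, 0, 0]
3 nonzero rows, so the 4 vectors span a space of dimension 3.
Since 3 < 4, the vectors are linearly dependent.

no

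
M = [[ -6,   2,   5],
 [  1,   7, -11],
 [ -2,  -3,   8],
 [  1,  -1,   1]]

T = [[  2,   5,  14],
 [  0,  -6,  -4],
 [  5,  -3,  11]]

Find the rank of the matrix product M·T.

First compute MT:
[[ 13, -57, -37],
 [-53,  -4, -135],
 [ 36, -16,  72],
 [  7,   8,  29]]
Now row reduce the product.
R2 ← R2 + (53/13)·R1: [0, -3073/13, -3716/13]
R3 ← R3 − (36/13)·R1: [0, 1844/13, 2268/13]
R4 ← R4 − (7/13)·R1: [0, 503/13, 636/13]
R3 ← R3 + (1844/3073)·R2: [0, 0, 9020/3073]
R4 ← R4 + (503/3073)·R2: [0, 0, 6560/3073]
R4 ← R4 − (8/11)·R3: [0, 0, 0]
3 nonzero rows, so rank(MT) = 3.

3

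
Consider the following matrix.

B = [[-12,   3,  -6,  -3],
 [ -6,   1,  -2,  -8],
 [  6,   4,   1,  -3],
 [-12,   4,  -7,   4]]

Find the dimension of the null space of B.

0

Row reduce to echelon form.
R2 ← R2 − (1/2)·R1: [0, -1/2, 1, -13/2]
R3 ← R3 + (1/2)·R1: [0, 11/2, -2, -9/2]
R4 ← R4 − R1: [0, 1, -1, 7]
R3 ← R3 + (11)·R2: [0, 0, 9, -76]
R4 ← R4 + (2)·R2: [0, 0, 1, -6]
R4 ← R4 − (1/9)·R3: [0, 0, 0, 22/9]
4 nonzero rows, so rank(B) = 4.
B has 4 columns; by rank–nullity, nullity = 4 − 4 = 0.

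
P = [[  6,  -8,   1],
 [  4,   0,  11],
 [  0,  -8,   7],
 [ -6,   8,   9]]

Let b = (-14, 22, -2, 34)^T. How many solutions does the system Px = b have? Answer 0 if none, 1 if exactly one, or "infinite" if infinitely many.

Row reduce the augmented matrix [P | b].
R2 ← R2 − (2/3)·R1: [0, 16/3, 31/3, 94/3]
R4 ← R4 + R1: [0, 0, 10, 20]
R3 ← R3 + (3/2)·R2: [0, 0, 45/2, 45]
R4 ← R4 − (4/9)·R3: [0, 0, 0, 0]
The echelon form has 3 nonzero rows, and every pivot lies in the first 3 columns, so rank(P) = rank([P|b]) = 3.
The system is consistent.
rank = 3 = number of unknowns, so the solution is unique.

1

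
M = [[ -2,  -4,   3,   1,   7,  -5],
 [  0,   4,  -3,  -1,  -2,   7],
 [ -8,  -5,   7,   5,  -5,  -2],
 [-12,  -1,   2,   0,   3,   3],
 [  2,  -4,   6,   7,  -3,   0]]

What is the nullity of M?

Row reduce to echelon form.
R3 ← R3 − (4)·R1: [0, 11, -5, 1, -33, 18]
R4 ← R4 − (6)·R1: [0, 23, -16, -6, -39, 33]
R5 ← R5 + R1: [0, -8, 9, 8, 4, -5]
R3 ← R3 − (11/4)·R2: [0, 0, 13/4, 15/4, -55/2, -5/4]
R4 ← R4 − (23/4)·R2: [0, 0, 5/4, -1/4, -55/2, -29/4]
R5 ← R5 + (2)·R2: [0, 0, 3, 6, 0, 9]
R4 ← R4 − (5/13)·R3: [0, 0, 0, -22/13, -220/13, -88/13]
R5 ← R5 − (12/13)·R3: [0, 0, 0, 33/13, 330/13, 132/13]
R5 ← R5 + (3/2)·R4: [0, 0, 0, 0, 0, 0]
4 nonzero rows, so rank(M) = 4.
M has 6 columns; by rank–nullity, nullity = 6 − 4 = 2.

2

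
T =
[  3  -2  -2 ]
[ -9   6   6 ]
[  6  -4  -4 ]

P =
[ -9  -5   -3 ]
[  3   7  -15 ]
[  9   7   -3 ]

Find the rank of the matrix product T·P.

First compute TP:
[[-51, -43,  27],
 [153, 129, -81],
 [-102, -86,  54]]
Now row reduce the product.
R2 ← R2 + (3)·R1: [0, 0, 0]
R3 ← R3 − (2)·R1: [0, 0, 0]
1 nonzero row, so rank(TP) = 1.

1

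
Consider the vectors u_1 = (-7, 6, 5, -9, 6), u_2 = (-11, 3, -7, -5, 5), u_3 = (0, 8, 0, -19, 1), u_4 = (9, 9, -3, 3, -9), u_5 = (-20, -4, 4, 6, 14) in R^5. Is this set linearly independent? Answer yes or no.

yes

Form the matrix with these vectors as rows and row reduce.
R2 ← R2 − (11/7)·R1: [0, -45/7, -104/7, 64/7, -31/7]
R4 ← R4 + (9/7)·R1: [0, 117/7, 24/7, -60/7, -9/7]
R5 ← R5 − (20/7)·R1: [0, -148/7, -72/7, 222/7, -22/7]
R3 ← R3 + (56/45)·R2: [0, 0, -832/45, -343/45, -203/45]
R4 ← R4 + (13/5)·R2: [0, 0, -176/5, 76/5, -64/5]
R5 ← R5 − (148/45)·R2: [0, 0, 1736/45, 74/45, 514/45]
R4 ← R4 − (99/52)·R3: [0, 0, 0, 1545/52, -219/52]
R5 ← R5 + (217/104)·R3: [0, 0, 0, -1483/104, 209/104]
R5 ← R5 + (1483/3090)·R4: [0, 0, 0, 0, -6/515]
5 nonzero rows, so the 5 vectors span a space of dimension 5.
Since 5 = 5, the vectors are linearly independent.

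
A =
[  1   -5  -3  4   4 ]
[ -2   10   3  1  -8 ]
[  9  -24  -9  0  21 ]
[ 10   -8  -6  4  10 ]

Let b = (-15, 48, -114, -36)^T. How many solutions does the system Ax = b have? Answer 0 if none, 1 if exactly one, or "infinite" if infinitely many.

Row reduce the augmented matrix [A | b].
R2 ← R2 + (2)·R1: [0, 0, -3, 9, 0, 18]
R3 ← R3 − (9)·R1: [0, 21, 18, -36, -15, 21]
R4 ← R4 − (10)·R1: [0, 42, 24, -36, -30, 114]
Swap R2 ↔ R3
R4 ← R4 − (2)·R2: [0, 0, -12, 36, 0, 72]
R4 ← R4 − (4)·R3: [0, 0, 0, 0, 0, 0]
The echelon form has 3 nonzero rows, and every pivot lies in the first 5 columns, so rank(A) = rank([A|b]) = 3.
The system is consistent.
rank = 3 < 5 unknowns, so there are infinitely many solutions.

infinite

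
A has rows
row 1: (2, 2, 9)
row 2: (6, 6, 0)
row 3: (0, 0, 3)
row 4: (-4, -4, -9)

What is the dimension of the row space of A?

2

Row reduce to echelon form.
R2 ← R2 − (3)·R1: [0, 0, -27]
R4 ← R4 + (2)·R1: [0, 0, 9]
R3 ← R3 + (1/9)·R2: [0, 0, 0]
R4 ← R4 + (1/3)·R2: [0, 0, 0]
Echelon form has 2 nonzero rows, so rank(A) = 2.
The row space has dimension equal to the rank: 2.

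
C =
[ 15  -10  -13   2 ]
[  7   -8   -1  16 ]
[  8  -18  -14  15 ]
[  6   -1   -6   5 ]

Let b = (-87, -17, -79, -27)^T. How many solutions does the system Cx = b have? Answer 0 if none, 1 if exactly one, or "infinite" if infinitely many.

Row reduce the augmented matrix [C | b].
R2 ← R2 − (7/15)·R1: [0, -10/3, 76/15, 226/15, 118/5]
R3 ← R3 − (8/15)·R1: [0, -38/3, -106/15, 209/15, -163/5]
R4 ← R4 − (2/5)·R1: [0, 3, -4/5, 21/5, 39/5]
R3 ← R3 − (19/5)·R2: [0, 0, -658/25, -1083/25, -3057/25]
R4 ← R4 + (9/10)·R2: [0, 0, 94/25, 444/25, 726/25]
R4 ← R4 + (1/7)·R3: [0, 0, 0, 81/7, 81/7]
The echelon form has 4 nonzero rows, and every pivot lies in the first 4 columns, so rank(C) = rank([C|b]) = 4.
The system is consistent.
rank = 4 = number of unknowns, so the solution is unique.

1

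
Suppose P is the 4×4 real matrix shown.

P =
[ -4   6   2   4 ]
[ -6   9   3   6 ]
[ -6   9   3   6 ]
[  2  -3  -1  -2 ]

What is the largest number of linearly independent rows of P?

Row reduce to echelon form.
R2 ← R2 − (3/2)·R1: [0, 0, 0, 0]
R3 ← R3 − (3/2)·R1: [0, 0, 0, 0]
R4 ← R4 + (1/2)·R1: [0, 0, 0, 0]
Echelon form has 1 nonzero row, so rank(P) = 1.
The rank gives the maximum number of linearly independent rows: 1.

1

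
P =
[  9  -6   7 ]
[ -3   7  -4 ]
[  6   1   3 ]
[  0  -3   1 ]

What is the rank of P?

2

Row reduce to echelon form.
R2 ← R2 + (1/3)·R1: [0, 5, -5/3]
R3 ← R3 − (2/3)·R1: [0, 5, -5/3]
R3 ← R3 − R2: [0, 0, 0]
R4 ← R4 + (3/5)·R2: [0, 0, 0]
Echelon form has 2 nonzero rows, so rank(P) = 2.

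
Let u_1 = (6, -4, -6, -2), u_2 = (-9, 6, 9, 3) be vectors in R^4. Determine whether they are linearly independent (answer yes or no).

no

Form the matrix with these vectors as rows and row reduce.
R2 ← R2 + (3/2)·R1: [0, 0, 0, 0]
1 nonzero row, so the 2 vectors span a space of dimension 1.
Since 1 < 2, the vectors are linearly dependent.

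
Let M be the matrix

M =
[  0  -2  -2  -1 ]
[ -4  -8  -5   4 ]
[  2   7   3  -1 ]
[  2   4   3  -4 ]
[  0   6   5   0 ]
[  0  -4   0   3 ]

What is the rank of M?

4

Row reduce to echelon form.
Swap R1 ↔ R2
R3 ← R3 + (1/2)·R1: [0, 3, 1/2, 1]
R4 ← R4 + (1/2)·R1: [0, 0, 1/2, -2]
R3 ← R3 + (3/2)·R2: [0, 0, -5/2, -1/2]
R5 ← R5 + (3)·R2: [0, 0, -1, -3]
R6 ← R6 − (2)·R2: [0, 0, 4, 5]
R4 ← R4 + (1/5)·R3: [0, 0, 0, -21/10]
R5 ← R5 − (2/5)·R3: [0, 0, 0, -14/5]
R6 ← R6 + (8/5)·R3: [0, 0, 0, 21/5]
R5 ← R5 − (4/3)·R4: [0, 0, 0, 0]
R6 ← R6 + (2)·R4: [0, 0, 0, 0]
Echelon form has 4 nonzero rows, so rank(M) = 4.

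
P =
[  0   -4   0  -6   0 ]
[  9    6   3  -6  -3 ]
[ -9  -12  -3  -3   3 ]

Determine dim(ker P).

Row reduce to echelon form.
Swap R1 ↔ R2
R3 ← R3 + R1: [0, -6, 0, -9, 0]
R3 ← R3 − (3/2)·R2: [0, 0, 0, 0, 0]
2 nonzero rows, so rank(P) = 2.
P has 5 columns; by rank–nullity, nullity = 5 − 2 = 3.

3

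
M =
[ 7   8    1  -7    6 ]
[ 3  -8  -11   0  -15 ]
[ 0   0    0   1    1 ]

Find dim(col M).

3

Row reduce to echelon form.
R2 ← R2 − (3/7)·R1: [0, -80/7, -80/7, 3, -123/7]
Echelon form has 3 nonzero rows, so rank(M) = 3.
The column space has dimension equal to the rank: 3.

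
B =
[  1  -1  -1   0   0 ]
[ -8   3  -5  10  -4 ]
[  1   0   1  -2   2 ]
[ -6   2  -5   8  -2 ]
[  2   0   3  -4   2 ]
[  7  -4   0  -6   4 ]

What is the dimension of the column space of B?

Row reduce to echelon form.
R2 ← R2 + (8)·R1: [0, -5, -13, 10, -4]
R3 ← R3 − R1: [0, 1, 2, -2, 2]
R4 ← R4 + (6)·R1: [0, -4, -11, 8, -2]
R5 ← R5 − (2)·R1: [0, 2, 5, -4, 2]
R6 ← R6 − (7)·R1: [0, 3, 7, -6, 4]
R3 ← R3 + (1/5)·R2: [0, 0, -3/5, 0, 6/5]
R4 ← R4 − (4/5)·R2: [0, 0, -3/5, 0, 6/5]
R5 ← R5 + (2/5)·R2: [0, 0, -1/5, 0, 2/5]
R6 ← R6 + (3/5)·R2: [0, 0, -4/5, 0, 8/5]
R4 ← R4 − R3: [0, 0, 0, 0, 0]
R5 ← R5 − (1/3)·R3: [0, 0, 0, 0, 0]
R6 ← R6 − (4/3)·R3: [0, 0, 0, 0, 0]
Echelon form has 3 nonzero rows, so rank(B) = 3.
The column space has dimension equal to the rank: 3.

3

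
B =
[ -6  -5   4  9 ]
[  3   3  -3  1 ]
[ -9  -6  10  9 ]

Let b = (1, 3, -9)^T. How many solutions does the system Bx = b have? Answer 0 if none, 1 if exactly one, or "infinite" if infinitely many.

infinite

Row reduce the augmented matrix [B | b].
R2 ← R2 + (1/2)·R1: [0, 1/2, -1, 11/2, 7/2]
R3 ← R3 − (3/2)·R1: [0, 3/2, 4, -9/2, -21/2]
R3 ← R3 − (3)·R2: [0, 0, 7, -21, -21]
The echelon form has 3 nonzero rows, and every pivot lies in the first 4 columns, so rank(B) = rank([B|b]) = 3.
The system is consistent.
rank = 3 < 4 unknowns, so there are infinitely many solutions.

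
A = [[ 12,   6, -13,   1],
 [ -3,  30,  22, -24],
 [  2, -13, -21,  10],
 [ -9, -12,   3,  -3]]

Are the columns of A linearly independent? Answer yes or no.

yes

Row reduce A to echelon form.
R2 ← R2 + (1/4)·R1: [0, 63/2, 75/4, -95/4]
R3 ← R3 − (1/6)·R1: [0, -14, -113/6, 59/6]
R4 ← R4 + (3/4)·R1: [0, -15/2, -27/4, -9/4]
R3 ← R3 + (4/9)·R2: [0, 0, -21/2, -13/18]
R4 ← R4 + (5/21)·R2: [0, 0, -16/7, -166/21]
R4 ← R4 − (32/147)·R3: [0, 0, 0, -10250/1323]
4 pivots among 4 columns.
Every column is a pivot column, so the columns are linearly independent.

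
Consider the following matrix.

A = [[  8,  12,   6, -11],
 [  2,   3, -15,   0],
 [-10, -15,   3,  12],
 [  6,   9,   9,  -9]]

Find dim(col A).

Row reduce to echelon form.
R2 ← R2 − (1/4)·R1: [0, 0, -33/2, 11/4]
R3 ← R3 + (5/4)·R1: [0, 0, 21/2, -7/4]
R4 ← R4 − (3/4)·R1: [0, 0, 9/2, -3/4]
R3 ← R3 + (7/11)·R2: [0, 0, 0, 0]
R4 ← R4 + (3/11)·R2: [0, 0, 0, 0]
Echelon form has 2 nonzero rows, so rank(A) = 2.
The column space has dimension equal to the rank: 2.

2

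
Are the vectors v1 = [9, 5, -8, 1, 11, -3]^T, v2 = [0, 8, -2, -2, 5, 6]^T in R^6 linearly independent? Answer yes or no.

yes

Form the matrix with these vectors as rows and row reduce.
2 nonzero rows, so the 2 vectors span a space of dimension 2.
Since 2 = 2, the vectors are linearly independent.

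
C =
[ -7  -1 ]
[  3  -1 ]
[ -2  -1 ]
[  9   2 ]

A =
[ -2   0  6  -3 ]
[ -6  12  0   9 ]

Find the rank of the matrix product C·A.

First compute CA:
[[ 20, -12, -42,  12],
 [  0, -12,  18, -18],
 [ 10, -12, -12,  -3],
 [-30,  24,  54,  -9]]
Now row reduce the product.
R3 ← R3 − (1/2)·R1: [0, -6, 9, -9]
R4 ← R4 + (3/2)·R1: [0, 6, -9, 9]
R3 ← R3 − (1/2)·R2: [0, 0, 0, 0]
R4 ← R4 + (1/2)·R2: [0, 0, 0, 0]
2 nonzero rows, so rank(CA) = 2.

2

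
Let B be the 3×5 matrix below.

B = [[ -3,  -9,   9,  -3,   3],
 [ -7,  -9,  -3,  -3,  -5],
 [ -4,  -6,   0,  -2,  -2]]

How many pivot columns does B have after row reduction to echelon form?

Row reduce to echelon form.
R2 ← R2 − (7/3)·R1: [0, 12, -24, 4, -12]
R3 ← R3 − (4/3)·R1: [0, 6, -12, 2, -6]
R3 ← R3 − (1/2)·R2: [0, 0, 0, 0, 0]
Echelon form has 2 nonzero rows, so rank(B) = 2.
Each nonzero row contributes one pivot column: 2 pivot columns.

2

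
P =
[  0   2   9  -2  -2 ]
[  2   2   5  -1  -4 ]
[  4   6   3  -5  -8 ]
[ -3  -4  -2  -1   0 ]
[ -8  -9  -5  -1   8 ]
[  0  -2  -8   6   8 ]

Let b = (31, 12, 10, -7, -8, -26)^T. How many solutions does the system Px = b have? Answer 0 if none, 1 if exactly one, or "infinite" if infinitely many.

1

Row reduce the augmented matrix [P | b].
Swap R1 ↔ R2
R3 ← R3 − (2)·R1: [0, 2, -7, -3, 0, -14]
R4 ← R4 + (3/2)·R1: [0, -1, 11/2, -5/2, -6, 11]
R5 ← R5 + (4)·R1: [0, -1, 15, -5, -8, 40]
R3 ← R3 − R2: [0, 0, -16, -1, 2, -45]
R4 ← R4 + (1/2)·R2: [0, 0, 10, -7/2, -7, 53/2]
R5 ← R5 + (1/2)·R2: [0, 0, 39/2, -6, -9, 111/2]
R6 ← R6 + R2: [0, 0, 1, 4, 6, 5]
R4 ← R4 + (5/8)·R3: [0, 0, 0, -33/8, -23/4, -13/8]
R5 ← R5 + (39/32)·R3: [0, 0, 0, -231/32, -105/16, 21/32]
R6 ← R6 + (1/16)·R3: [0, 0, 0, 63/16, 49/8, 35/16]
R5 ← R5 − (7/4)·R4: [0, 0, 0, 0, 7/2, 7/2]
R6 ← R6 + (21/22)·R4: [0, 0, 0, 0, 7/11, 7/11]
R6 ← R6 − (2/11)·R5: [0, 0, 0, 0, 0, 0]
The echelon form has 5 nonzero rows, and every pivot lies in the first 5 columns, so rank(P) = rank([P|b]) = 5.
The system is consistent.
rank = 5 = number of unknowns, so the solution is unique.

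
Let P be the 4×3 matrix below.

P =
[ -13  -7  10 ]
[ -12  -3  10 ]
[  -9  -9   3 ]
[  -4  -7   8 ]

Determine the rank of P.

3

Row reduce to echelon form.
R2 ← R2 − (12/13)·R1: [0, 45/13, 10/13]
R3 ← R3 − (9/13)·R1: [0, -54/13, -51/13]
R4 ← R4 − (4/13)·R1: [0, -63/13, 64/13]
R3 ← R3 + (6/5)·R2: [0, 0, -3]
R4 ← R4 + (7/5)·R2: [0, 0, 6]
R4 ← R4 + (2)·R3: [0, 0, 0]
Echelon form has 3 nonzero rows, so rank(P) = 3.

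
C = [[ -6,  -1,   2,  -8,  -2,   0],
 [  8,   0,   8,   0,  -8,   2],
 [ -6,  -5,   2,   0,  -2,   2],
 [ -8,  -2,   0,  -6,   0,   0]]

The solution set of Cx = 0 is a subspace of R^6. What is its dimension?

3

Row reduce to echelon form.
R2 ← R2 + (4/3)·R1: [0, -4/3, 32/3, -32/3, -32/3, 2]
R3 ← R3 − R1: [0, -4, 0, 8, 0, 2]
R4 ← R4 − (4/3)·R1: [0, -2/3, -8/3, 14/3, 8/3, 0]
R3 ← R3 − (3)·R2: [0, 0, -32, 40, 32, -4]
R4 ← R4 − (1/2)·R2: [0, 0, -8, 10, 8, -1]
R4 ← R4 − (1/4)·R3: [0, 0, 0, 0, 0, 0]
3 nonzero rows, so rank(C) = 3.
C has 6 columns; by rank–nullity, nullity = 6 − 3 = 3.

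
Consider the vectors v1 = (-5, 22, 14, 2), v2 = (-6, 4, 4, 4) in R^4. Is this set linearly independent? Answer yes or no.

yes

Form the matrix with these vectors as rows and row reduce.
R2 ← R2 − (6/5)·R1: [0, -112/5, -64/5, 8/5]
2 nonzero rows, so the 2 vectors span a space of dimension 2.
Since 2 = 2, the vectors are linearly independent.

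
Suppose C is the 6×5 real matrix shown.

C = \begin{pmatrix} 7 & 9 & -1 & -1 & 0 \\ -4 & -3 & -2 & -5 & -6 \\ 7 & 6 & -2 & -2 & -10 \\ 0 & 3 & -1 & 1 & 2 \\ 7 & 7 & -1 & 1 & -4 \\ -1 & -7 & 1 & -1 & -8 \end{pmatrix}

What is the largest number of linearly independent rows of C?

Row reduce to echelon form.
R2 ← R2 + (4/7)·R1: [0, 15/7, -18/7, -39/7, -6]
R3 ← R3 − R1: [0, -3, -1, -1, -10]
R5 ← R5 − R1: [0, -2, 0, 2, -4]
R6 ← R6 + (1/7)·R1: [0, -40/7, 6/7, -8/7, -8]
R3 ← R3 + (7/5)·R2: [0, 0, -23/5, -44/5, -92/5]
R4 ← R4 − (7/5)·R2: [0, 0, 13/5, 44/5, 52/5]
R5 ← R5 + (14/15)·R2: [0, 0, -12/5, -16/5, -48/5]
R6 ← R6 + (8/3)·R2: [0, 0, -6, -16, -24]
R4 ← R4 + (13/23)·R3: [0, 0, 0, 88/23, 0]
R5 ← R5 − (12/23)·R3: [0, 0, 0, 32/23, 0]
R6 ← R6 − (30/23)·R3: [0, 0, 0, -104/23, 0]
R5 ← R5 − (4/11)·R4: [0, 0, 0, 0, 0]
R6 ← R6 + (13/11)·R4: [0, 0, 0, 0, 0]
Echelon form has 4 nonzero rows, so rank(C) = 4.
The rank gives the maximum number of linearly independent rows: 4.

4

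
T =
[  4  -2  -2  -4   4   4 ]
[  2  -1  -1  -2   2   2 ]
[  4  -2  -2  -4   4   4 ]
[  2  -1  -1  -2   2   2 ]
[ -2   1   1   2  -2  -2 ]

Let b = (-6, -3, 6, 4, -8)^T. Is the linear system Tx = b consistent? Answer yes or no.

Row reduce the augmented matrix [T | b].
R2 ← R2 − (1/2)·R1: [0, 0, 0, 0, 0, 0, 0]
R3 ← R3 − R1: [0, 0, 0, 0, 0, 0, 12]
R4 ← R4 − (1/2)·R1: [0, 0, 0, 0, 0, 0, 7]
R5 ← R5 + (1/2)·R1: [0, 0, 0, 0, 0, 0, -11]
Swap R2 ↔ R3
R4 ← R4 − (7/12)·R2: [0, 0, 0, 0, 0, 0, 0]
R5 ← R5 + (11/12)·R2: [0, 0, 0, 0, 0, 0, 0]
The echelon form has 2 nonzero rows; the last pivot sits in the augmented column, so rank(T) = 1 but rank([T|b]) = 2.
Since the ranks differ, the system is inconsistent.

no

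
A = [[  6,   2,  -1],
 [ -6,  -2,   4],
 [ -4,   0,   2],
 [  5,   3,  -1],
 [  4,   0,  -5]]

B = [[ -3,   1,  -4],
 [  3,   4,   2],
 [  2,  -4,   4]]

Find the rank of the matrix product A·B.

First compute AB:
[[-14,  18, -24],
 [ 20, -30,  36],
 [ 16, -12,  24],
 [ -8,  21, -18],
 [-22,  24, -36]]
Now row reduce the product.
R2 ← R2 + (10/7)·R1: [0, -30/7, 12/7]
R3 ← R3 + (8/7)·R1: [0, 60/7, -24/7]
R4 ← R4 − (4/7)·R1: [0, 75/7, -30/7]
R5 ← R5 − (11/7)·R1: [0, -30/7, 12/7]
R3 ← R3 + (2)·R2: [0, 0, 0]
R4 ← R4 + (5/2)·R2: [0, 0, 0]
R5 ← R5 − R2: [0, 0, 0]
2 nonzero rows, so rank(AB) = 2.

2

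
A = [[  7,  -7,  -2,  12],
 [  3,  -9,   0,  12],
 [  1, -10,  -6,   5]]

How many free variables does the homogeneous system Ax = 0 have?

1

Row reduce to echelon form.
R2 ← R2 − (3/7)·R1: [0, -6, 6/7, 48/7]
R3 ← R3 − (1/7)·R1: [0, -9, -40/7, 23/7]
R3 ← R3 − (3/2)·R2: [0, 0, -7, -7]
3 nonzero rows, so rank(A) = 3.
A has 4 columns; by rank–nullity, nullity = 4 − 3 = 1.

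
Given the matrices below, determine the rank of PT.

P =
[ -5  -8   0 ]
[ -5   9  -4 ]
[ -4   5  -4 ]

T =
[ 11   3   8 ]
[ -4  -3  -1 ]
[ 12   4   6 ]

First compute PT:
[[-23,   9, -32],
 [-139, -58, -73],
 [-112, -43, -61]]
Now row reduce the product.
R2 ← R2 − (139/23)·R1: [0, -2585/23, 2769/23]
R3 ← R3 − (112/23)·R1: [0, -1997/23, 2181/23]
R3 ← R3 − (1997/2585)·R2: [0, 0, 4704/2585]
3 nonzero rows, so rank(PT) = 3.

3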